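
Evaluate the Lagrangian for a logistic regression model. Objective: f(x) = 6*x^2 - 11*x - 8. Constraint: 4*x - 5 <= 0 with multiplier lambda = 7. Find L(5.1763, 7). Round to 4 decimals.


Step 1: Evaluate f(x).
f(5.1763) = 6*5.1763^2 - 11*5.1763 - 8 = 95.8252
Step 2: Evaluate g(x).
g(5.1763) = 4*5.1763 - 5 = 15.7052
Step 3: Compute Lagrangian.
L = 95.8252 + 7*15.7052 = 205.7616


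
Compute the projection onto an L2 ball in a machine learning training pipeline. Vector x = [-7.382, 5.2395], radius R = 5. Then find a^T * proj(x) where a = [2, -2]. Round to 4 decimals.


Step 1: Compute ||x|| (intermediates to 6 decimals).
||x|| = sqrt((-7.382)^2 + 5.2395^2) = 9.052419
Step 2: Project.
Since ||x|| > R, scale = R/||x|| = 5/9.052419 = 0.552339, proj(x) = scale * x
proj(x) = [-4.077366, 2.89398]
Step 3: Dot product.
a^T * proj(x) = 2*(-4.077366) - 2*2.89398 = -13.9427


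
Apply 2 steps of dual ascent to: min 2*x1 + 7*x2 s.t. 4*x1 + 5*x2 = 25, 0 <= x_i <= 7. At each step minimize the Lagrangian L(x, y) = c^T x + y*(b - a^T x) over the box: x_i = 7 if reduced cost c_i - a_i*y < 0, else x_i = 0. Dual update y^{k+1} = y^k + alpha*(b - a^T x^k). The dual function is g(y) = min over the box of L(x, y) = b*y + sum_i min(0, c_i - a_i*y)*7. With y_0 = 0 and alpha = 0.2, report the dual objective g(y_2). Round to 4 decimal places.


Dual ascent for LP: min 2*x1 + 7*x2, 4*x1 + 5*x2 = 25, 0 <= x_i <= 7
Step 1: y^k = 0.0, reduced costs: (2.0, 7.0)
  x^k = (0.0, 0.0), subgradient = b - a^T x = 25.0
  y^{k+1} = 0.0 + 0.2*25.0 = 5.0
Step 2: y^k = 5.0, reduced costs: (-18.0, -18.0)
  x^k = (7.0, 7.0), subgradient = b - a^T x = -38.0
  y^{k+1} = 5.0 + 0.2*-38.0 = -2.6
Dual objective at y_2 = -2.6: reduced costs (12.4, 20.0), box minimizer x = (0.0, 0.0)
g(y_2) = b*y + (c1 - a1*y)*x1 + (c2 - a2*y)*x2 = 25*(-2.6) + 12.4*0.0 + 20.0*0.0 = -65.0 + 0.0 + 0.0 = -65.0


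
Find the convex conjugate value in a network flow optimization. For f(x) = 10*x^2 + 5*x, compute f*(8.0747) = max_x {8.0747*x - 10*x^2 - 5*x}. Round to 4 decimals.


f*(y) = sup_x {y*x - a*x^2 - b*x} = sup_x {(y-b)*x - a*x^2}
FOC: (y - b) - 2a*x = 0 => x* = (y - b)/(2a)
x* = (8.0747 - 5)/(2*10) = 0.1537
f*(8.0747) = (y-b)^2/(4a) = (8.0747 - 5)^2/(4*10)
= 9.4538/40 = 0.2363


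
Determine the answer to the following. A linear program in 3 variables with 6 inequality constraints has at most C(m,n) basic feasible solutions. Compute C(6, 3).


Each vertex corresponds to some choice of n active constraints out of m, so the number of vertices is at most C(m, n) = m! / (n!(m-n)!).
m = 6, n = 3
Numerator: 6 * 5 * 4
Denominator: 3! = 6
C(6, 3) = 20


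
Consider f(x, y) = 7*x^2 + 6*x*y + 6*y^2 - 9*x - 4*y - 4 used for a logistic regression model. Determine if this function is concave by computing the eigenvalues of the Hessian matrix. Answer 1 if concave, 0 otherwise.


The Hessian of f(x,y) = 7*x^2 + 6*x*y + 6*y^2 - 9*x - 4*y - 4 is:
H = [[14, 6], [6, 12]]
Trace = 14 + 12 = 26
Determinant = 14*12 - (6)^2 = 132
Discriminant = (26)^2 - 4*132 = 148.0
Eigenvalues: lambda_1 = 6.9172, lambda_2 = 19.0828
The function is not concave.

0


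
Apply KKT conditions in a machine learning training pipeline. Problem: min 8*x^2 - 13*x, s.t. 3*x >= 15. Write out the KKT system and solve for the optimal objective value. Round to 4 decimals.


Step 1: Try lambda = 0 (constraint inactive).
x_unc = 13/(2*8) = 0.8125
Check: 3*0.8125 = 2.4375 < 15 -- violated!
Step 2: Constraint must be active: 3*x = 15
x* = 15/3 = 5.0
lambda = (2*8*5.0 - 13)/3 = 22.3333
Step 3: Compute optimal value.
f(x*) = 8*5.0^2 - 13*5.0 = 135.0


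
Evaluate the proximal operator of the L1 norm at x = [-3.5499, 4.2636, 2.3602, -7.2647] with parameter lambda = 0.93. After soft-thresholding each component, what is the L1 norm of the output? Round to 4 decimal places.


Soft-thresholding with lambda = 0.93:
prox(-3.5499) = sign(-3.5499)*max(|-3.5499| - 0.93, 0) = -2.6199
prox(4.2636) = sign(4.2636)*max(|4.2636| - 0.93, 0) = 3.3336
prox(2.3602) = sign(2.3602)*max(|2.3602| - 0.93, 0) = 1.4302
prox(-7.2647) = sign(-7.2647)*max(|-7.2647| - 0.93, 0) = -6.3347
prox(x) = [-2.6199, 3.3336, 1.4302, -6.3347]
||prox(x)||_1 = 2.6199 + 3.3336 + 1.4302 + 6.3347 = 13.7184


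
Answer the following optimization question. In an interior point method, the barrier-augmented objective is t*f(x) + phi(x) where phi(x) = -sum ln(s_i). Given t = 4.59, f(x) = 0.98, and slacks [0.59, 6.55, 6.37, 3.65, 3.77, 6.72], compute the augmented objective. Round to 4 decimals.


Step 1: Compute log-barrier.
ln values: [-0.5276, 1.8795, 1.8516, 1.2947, 1.3271, 1.9051]
phi = -(-0.5276 + 1.8795 + 1.8516 + 1.2947 + 1.3271 + 1.9051) = -7.7303
Step 2: Compute augmented objective.
t*f(x) = 4.59*0.98 = 4.4982
Total = 4.4982 - 7.7303 = -3.2321


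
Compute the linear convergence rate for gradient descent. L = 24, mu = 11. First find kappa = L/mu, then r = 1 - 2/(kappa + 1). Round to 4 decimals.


Step 1: Compute the condition number.
kappa = L/mu = 24/11 = 2.1818
Step 2: Compute the convergence rate.
r = 1 - 2/(kappa + 1) = 1 - 2*mu/(L + mu) = (L - mu)/(L + mu) = 13/35 = 0.3714


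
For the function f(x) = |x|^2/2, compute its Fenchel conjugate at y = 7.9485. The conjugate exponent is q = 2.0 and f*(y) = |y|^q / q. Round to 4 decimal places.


The conjugate exponent q satisfies 1/p + 1/q = 1.
p = 2, so q = 2/(2 - 1) = 2.0
|y|^q = 7.9485^2.0 = 63.1787
f*(7.9485) = 63.1787 / 2.0 = 31.5893


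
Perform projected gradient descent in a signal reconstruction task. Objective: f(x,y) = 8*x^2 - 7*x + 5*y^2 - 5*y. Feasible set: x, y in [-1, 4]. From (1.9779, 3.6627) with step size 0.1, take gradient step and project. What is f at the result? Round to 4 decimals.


Step 1: Compute gradient at (1.9779, 3.6627).
grad_x = 2*8*1.9779 - 7 = 24.6464
grad_y = 2*5*3.6627 - 5 = 31.627
Step 2: Gradient step.
x_raw = 1.9779 - 0.1*24.6464 = -0.4867
y_raw = 3.6627 - 0.1*31.627 = 0.5
Step 3: Project onto [-1, 4].
x_proj = clip(-0.4867) = -0.4867
y_proj = clip(0.5) = 0.5
Step 4: Evaluate f.
f(-0.4867, 0.5) = 4.0525


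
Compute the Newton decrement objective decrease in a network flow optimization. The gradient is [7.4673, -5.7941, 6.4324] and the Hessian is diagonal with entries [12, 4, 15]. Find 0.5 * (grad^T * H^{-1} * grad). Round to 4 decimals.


Step 1: H is diagonal, so H^(-1) * g = [0.6223, -1.4485, 0.4288].
Step 2: g^T H^(-1) g = sum_i g_i^2 / H_ii
  = (7.4673)^2/12 + (-5.7941)^2/4 + (6.4324)^2/15
  = 4.6467 + 8.3929 + 2.7584 = 15.798
Step 3: Objective decrease = 0.5 * g^T H^(-1) g = 7.899


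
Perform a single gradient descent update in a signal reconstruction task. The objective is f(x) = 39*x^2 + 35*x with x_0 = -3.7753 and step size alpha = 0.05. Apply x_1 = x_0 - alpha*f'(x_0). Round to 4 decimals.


We compute the gradient at x_0 and apply the update.
f'(x) = 78*x + 35
f'(-3.7753) = 78*-3.7753 + 35 = -259.4734
x_1 = -3.7753 - 0.05*-259.4734 = 9.1984


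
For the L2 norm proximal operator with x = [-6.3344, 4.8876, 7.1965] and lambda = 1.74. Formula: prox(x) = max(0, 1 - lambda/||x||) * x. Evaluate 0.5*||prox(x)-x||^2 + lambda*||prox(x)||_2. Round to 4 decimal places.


Step 1: Compute ||x||.
||x|| = 10.7612
Step 2: Compute scaling factor.
scale = max(0, 1 - 1.74/10.7612) = 0.8383
Step 3: prox(x) = [-5.3102, 4.0973, 6.0329]
||prox(x)|| = 9.0212
Step 4: Proximal objective.
0.5*||prox-x||^2 = 1.5138
lambda*||prox|| = 15.6969
Total = 17.2106


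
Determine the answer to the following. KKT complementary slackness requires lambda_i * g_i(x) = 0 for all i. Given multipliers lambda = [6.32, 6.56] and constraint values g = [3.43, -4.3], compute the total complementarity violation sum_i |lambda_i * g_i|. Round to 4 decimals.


KKT complementary slackness check:
lambda_1 * g_1 = 6.32 * 3.43 = 21.6776
lambda_2 * g_2 = 6.56 * -4.3 = -28.208
Total violation = 21.6776 + 28.208 = 49.8856


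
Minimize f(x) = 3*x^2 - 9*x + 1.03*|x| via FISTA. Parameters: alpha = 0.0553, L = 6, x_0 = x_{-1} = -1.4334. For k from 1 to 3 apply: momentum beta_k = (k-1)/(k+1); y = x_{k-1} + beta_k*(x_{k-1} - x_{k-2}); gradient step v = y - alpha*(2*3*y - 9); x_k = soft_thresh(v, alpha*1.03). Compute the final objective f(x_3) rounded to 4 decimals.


FISTA on f(x) = 3*x^2 - 9*x + 1.03*|x|
L = 6, alpha = 0.0553
Iteration 1: beta = 0.0, y = -1.4334 + 0.0*(-1.4334 + 1.4334) = -1.4334
  grad(y) = -17.6004, v = y - alpha*grad = -0.4601
  prox(v) = soft_thresh(-0.4601, 0.057) = -0.4031
Iteration 2: beta = 0.3333, y = -0.4031 + 0.3333*(-0.4031 + 1.4334) = -0.0597
  grad(y) = -9.3583, v = y - alpha*grad = 0.4578
  prox(v) = soft_thresh(0.4578, 0.057) = 0.4008
Iteration 3: beta = 0.5, y = 0.4008 + 0.5*(0.4008 + 0.4031) = 0.8028
  grad(y) = -4.183, v = y - alpha*grad = 1.0341
  prox(v) = soft_thresh(1.0341, 0.057) = 0.9772
f(x_3) = 3*0.9772^2 - 9*0.9772 + 1.03*|0.9772| = -4.9235


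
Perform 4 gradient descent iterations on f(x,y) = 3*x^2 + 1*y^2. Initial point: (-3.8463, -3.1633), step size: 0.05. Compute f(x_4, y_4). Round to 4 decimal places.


Gradient descent on f(x,y) = 3*x^2 + 1*y^2.
Starting point: (-3.8463, -3.1633), alpha = 0.05
Step 1: grad_x = 2*3*-3.8463 = -23.0778, grad_y = 2*1*-3.1633 = -6.3266
  x_1 = -3.8463 - 0.05*-23.0778 = -2.6924
  y_1 = -3.1633 - 0.05*-6.3266 = -2.847
Step 2: grad_x = 2*3*-2.6924 = -16.1545, grad_y = 2*1*-2.847 = -5.6939
  x_2 = -2.6924 - 0.05*-16.1545 = -1.8847
  y_2 = -2.847 - 0.05*-5.6939 = -2.5623
Step 3: grad_x = 2*3*-1.8847 = -11.3081, grad_y = 2*1*-2.5623 = -5.1245
  x_3 = -1.8847 - 0.05*-11.3081 = -1.3193
  y_3 = -2.5623 - 0.05*-5.1245 = -2.306
Step 4: grad_x = 2*3*-1.3193 = -7.9157, grad_y = 2*1*-2.306 = -4.6121
  x_4 = -1.3193 - 0.05*-7.9157 = -0.9235
  y_4 = -2.306 - 0.05*-4.6121 = -2.0754
f(-0.9235, -2.0754) = 3*(-0.9235)^2 + 1*(-2.0754)^2 = 6.866


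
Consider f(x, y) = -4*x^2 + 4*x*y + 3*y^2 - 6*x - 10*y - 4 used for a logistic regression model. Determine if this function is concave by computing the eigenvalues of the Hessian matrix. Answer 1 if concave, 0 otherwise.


The Hessian of f(x,y) = -4*x^2 + 4*x*y + 3*y^2 - 6*x - 10*y - 4 is:
H = [[-8, 4], [4, 6]]
Trace = -8 + 6 = -2
Determinant = -8*6 - (4)^2 = -64
Discriminant = (-2)^2 - 4*-64 = 260.0
Eigenvalues: lambda_1 = -9.0623, lambda_2 = 7.0623
The function is not concave.

0


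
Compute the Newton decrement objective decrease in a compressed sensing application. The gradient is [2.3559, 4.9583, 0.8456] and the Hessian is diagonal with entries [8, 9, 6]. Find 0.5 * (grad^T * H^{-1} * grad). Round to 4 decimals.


Step 1: H is diagonal, so H^(-1) * g = [0.2945, 0.5509, 0.1409].
Step 2: g^T H^(-1) g = sum_i g_i^2 / H_ii
  = (2.3559)^2/8 + (4.9583)^2/9 + (0.8456)^2/6
  = 0.6938 + 2.7316 + 0.1192 = 3.5446
Step 3: Objective decrease = 0.5 * g^T H^(-1) g = 1.7723


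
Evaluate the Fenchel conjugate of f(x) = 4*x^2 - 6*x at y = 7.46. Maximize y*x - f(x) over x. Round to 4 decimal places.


f*(y) = sup_x {y*x - a*x^2 - b*x} = sup_x {(y-b)*x - a*x^2}
FOC: (y - b) - 2a*x = 0 => x* = (y - b)/(2a)
x* = (7.46 + 6)/(2*4) = 1.6825
f*(7.46) = (y-b)^2/(4a) = (7.46 + 6)^2/(4*4)
= 181.1716/16 = 11.3232


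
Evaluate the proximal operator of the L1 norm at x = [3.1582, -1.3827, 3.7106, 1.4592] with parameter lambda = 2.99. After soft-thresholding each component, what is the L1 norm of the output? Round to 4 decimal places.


Soft-thresholding with lambda = 2.99:
prox(3.1582) = sign(3.1582)*max(|3.1582| - 2.99, 0) = 0.1682
prox(-1.3827) = sign(-1.3827)*max(|-1.3827| - 2.99, 0) = 0.0
prox(3.7106) = sign(3.7106)*max(|3.7106| - 2.99, 0) = 0.7206
prox(1.4592) = sign(1.4592)*max(|1.4592| - 2.99, 0) = 0.0
prox(x) = [0.1682, 0.0, 0.7206, 0.0]
||prox(x)||_1 = 0.1682 + 0.0 + 0.7206 + 0.0 = 0.8888


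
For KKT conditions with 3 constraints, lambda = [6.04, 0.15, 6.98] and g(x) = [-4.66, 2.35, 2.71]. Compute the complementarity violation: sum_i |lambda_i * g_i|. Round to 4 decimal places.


KKT complementary slackness check:
lambda_1 * g_1 = 6.04 * -4.66 = -28.1464
lambda_2 * g_2 = 0.15 * 2.35 = 0.3525
lambda_3 * g_3 = 6.98 * 2.71 = 18.9158
Total violation = 28.1464 + 0.3525 + 18.9158 = 47.4147


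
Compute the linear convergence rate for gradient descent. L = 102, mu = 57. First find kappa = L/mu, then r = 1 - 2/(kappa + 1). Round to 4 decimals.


Step 1: Compute the condition number.
kappa = L/mu = 102/57 = 1.7895
Step 2: Compute the convergence rate.
r = 1 - 2/(kappa + 1) = 1 - 2*mu/(L + mu) = (L - mu)/(L + mu) = 45/159 = 0.283


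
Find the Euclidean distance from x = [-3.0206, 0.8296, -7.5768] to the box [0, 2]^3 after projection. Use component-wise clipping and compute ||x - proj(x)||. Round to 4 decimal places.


Project each component onto [0, 2].
clip(-3.0206) = 0.0, clip(0.8296) = 0.8296, clip(-7.5768) = 0.0
Projection = [0.0, 0.8296, 0.0]
Squared diffs: [9.124, 0.0, 57.4079]
Distance = sqrt(66.5319) = 8.1567


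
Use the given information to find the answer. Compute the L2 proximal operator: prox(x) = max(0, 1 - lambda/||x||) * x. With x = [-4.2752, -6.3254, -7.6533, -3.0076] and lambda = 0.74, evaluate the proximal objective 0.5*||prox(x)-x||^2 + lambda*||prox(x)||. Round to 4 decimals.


Step 1: Compute ||x||.
||x|| = 11.2208
Step 2: Compute scaling factor.
scale = max(0, 1 - 0.74/11.2208) = 0.9341
Step 3: prox(x) = [-3.9933, -5.9082, -7.1486, -2.8093]
||prox(x)|| = 10.4808
Step 4: Proximal objective.
0.5*||prox-x||^2 = 0.2738
lambda*||prox|| = 7.7558
Total = 8.0296


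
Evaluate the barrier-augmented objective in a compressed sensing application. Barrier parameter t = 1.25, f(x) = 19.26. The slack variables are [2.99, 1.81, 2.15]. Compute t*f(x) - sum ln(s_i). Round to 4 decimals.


Step 1: Compute log-barrier.
ln values: [1.0953, 0.5933, 0.7655]
phi = -(1.0953 + 0.5933 + 0.7655) = -2.4541
Step 2: Compute augmented objective.
t*f(x) = 1.25*19.26 = 24.075
Total = 24.075 - 2.4541 = 21.6209


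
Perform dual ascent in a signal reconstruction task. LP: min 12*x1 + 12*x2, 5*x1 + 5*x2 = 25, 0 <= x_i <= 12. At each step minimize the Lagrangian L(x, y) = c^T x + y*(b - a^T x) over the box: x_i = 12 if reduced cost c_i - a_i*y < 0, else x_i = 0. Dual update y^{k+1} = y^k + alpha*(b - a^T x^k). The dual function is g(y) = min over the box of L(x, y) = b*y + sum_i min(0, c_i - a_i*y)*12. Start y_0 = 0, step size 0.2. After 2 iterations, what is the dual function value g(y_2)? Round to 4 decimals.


Dual ascent for LP: min 12*x1 + 12*x2, 5*x1 + 5*x2 = 25, 0 <= x_i <= 12
Step 1: y^k = 0.0, reduced costs: (12.0, 12.0)
  x^k = (0.0, 0.0), subgradient = b - a^T x = 25.0
  y^{k+1} = 0.0 + 0.2*25.0 = 5.0
Step 2: y^k = 5.0, reduced costs: (-13.0, -13.0)
  x^k = (12.0, 12.0), subgradient = b - a^T x = -95.0
  y^{k+1} = 5.0 + 0.2*-95.0 = -14.0
Dual objective at y_2 = -14.0: reduced costs (82.0, 82.0), box minimizer x = (0.0, 0.0)
g(y_2) = b*y + (c1 - a1*y)*x1 + (c2 - a2*y)*x2 = 25*(-14.0) + 82.0*0.0 + 82.0*0.0 = -350.0 + 0.0 + 0.0 = -350.0


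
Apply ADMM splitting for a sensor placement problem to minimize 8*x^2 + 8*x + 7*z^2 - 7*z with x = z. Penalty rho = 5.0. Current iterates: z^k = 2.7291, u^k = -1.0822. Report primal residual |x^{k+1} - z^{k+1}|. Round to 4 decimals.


ADMM iteration with rho = 5.0, z^k = 2.7291, u^k = -1.0822
Step 1: x-update.
Minimize 8*x^2 + 8*x + (5.0/2)*(x - 2.7291 - 1.0822)^2
FOC: (2*8 + 5.0)*x = -8 + 5.0*(2.7291 + 1.0822)
x^{k+1} = 0.5265
Step 2: z-update.
Minimize 7*z^2 - 7*z + (5.0/2)*(0.5265 - z - 1.0822)^2
FOC: (2*7 + 5.0)*z = 7 + 5.0*(0.5265 - 1.0822)
z^{k+1} = 0.2222
Step 3: u-update.
u^{k+1} = -1.0822 + 0.5265 - 0.2222 = -0.7779
Step 4: Primal residual = |0.5265 - 0.2222| = 0.3043


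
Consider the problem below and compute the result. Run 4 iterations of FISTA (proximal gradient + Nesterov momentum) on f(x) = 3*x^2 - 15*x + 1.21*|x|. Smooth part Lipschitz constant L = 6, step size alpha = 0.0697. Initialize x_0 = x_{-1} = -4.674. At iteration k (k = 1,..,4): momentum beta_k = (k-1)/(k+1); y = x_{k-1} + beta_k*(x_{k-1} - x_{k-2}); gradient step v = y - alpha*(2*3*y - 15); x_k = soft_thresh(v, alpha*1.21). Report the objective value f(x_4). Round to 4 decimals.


FISTA on f(x) = 3*x^2 - 15*x + 1.21*|x|
L = 6, alpha = 0.0697
Iteration 1: beta = 0.0, y = -4.674 + 0.0*(-4.674 + 4.674) = -4.674
  grad(y) = -43.044, v = y - alpha*grad = -1.6738
  prox(v) = soft_thresh(-1.6738, 0.0843) = -1.5895
Iteration 2: beta = 0.3333, y = -1.5895 + 0.3333*(-1.5895 + 4.674) = -0.5613
  grad(y) = -18.368, v = y - alpha*grad = 0.7189
  prox(v) = soft_thresh(0.7189, 0.0843) = 0.6346
Iteration 3: beta = 0.5, y = 0.6346 + 0.5*(0.6346 + 1.5895) = 1.7466
  grad(y) = -4.5203, v = y - alpha*grad = 2.0617
  prox(v) = soft_thresh(2.0617, 0.0843) = 1.9773
Iteration 4: beta = 0.6, y = 1.9773 + 0.6*(1.9773 - 0.6346) = 2.783
  grad(y) = 1.698, v = y - alpha*grad = 2.6647
  prox(v) = soft_thresh(2.6647, 0.0843) = 2.5803
f(x_4) = 3*2.5803^2 - 15*2.5803 + 1.21*|2.5803| = -15.6085


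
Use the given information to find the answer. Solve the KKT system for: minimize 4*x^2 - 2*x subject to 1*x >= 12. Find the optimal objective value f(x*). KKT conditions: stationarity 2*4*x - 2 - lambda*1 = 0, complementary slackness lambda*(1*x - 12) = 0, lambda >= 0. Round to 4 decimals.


Step 1: Try lambda = 0 (constraint inactive).
x_unc = 2/(2*4) = 0.25
Check: 1*0.25 = 0.25 < 12 -- violated!
Step 2: Constraint must be active: 1*x = 12
x* = 12/1 = 12.0
lambda = (2*4*12.0 - 2)/1 = 94.0
Step 3: Compute optimal value.
f(x*) = 4*12.0^2 - 2*12.0 = 552.0


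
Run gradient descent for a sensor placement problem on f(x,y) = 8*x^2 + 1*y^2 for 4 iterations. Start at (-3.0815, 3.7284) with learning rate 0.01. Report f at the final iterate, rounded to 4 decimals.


Gradient descent on f(x,y) = 8*x^2 + 1*y^2.
Starting point: (-3.0815, 3.7284), alpha = 0.01
Step 1: grad_x = 2*8*-3.0815 = -49.304, grad_y = 2*1*3.7284 = 7.4568
  x_1 = -3.0815 - 0.01*-49.304 = -2.5885
  y_1 = 3.7284 - 0.01*7.4568 = 3.6538
Step 2: grad_x = 2*8*-2.5885 = -41.4154, grad_y = 2*1*3.6538 = 7.3077
  x_2 = -2.5885 - 0.01*-41.4154 = -2.1743
  y_2 = 3.6538 - 0.01*7.3077 = 3.5808
Step 3: grad_x = 2*8*-2.1743 = -34.7889, grad_y = 2*1*3.5808 = 7.1615
  x_3 = -2.1743 - 0.01*-34.7889 = -1.8264
  y_3 = 3.5808 - 0.01*7.1615 = 3.5091
Step 4: grad_x = 2*8*-1.8264 = -29.2227, grad_y = 2*1*3.5091 = 7.0183
  x_4 = -1.8264 - 0.01*-29.2227 = -1.5342
  y_4 = 3.5091 - 0.01*7.0183 = 3.439
f(-1.5342, 3.439) = 8*(-1.5342)^2 + 1*3.439^2 = 30.6564


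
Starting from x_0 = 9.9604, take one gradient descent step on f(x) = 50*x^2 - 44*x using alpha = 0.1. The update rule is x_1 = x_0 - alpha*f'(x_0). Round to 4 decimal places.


We compute the gradient at x_0 and apply the update.
f'(x) = 100*x - 44
f'(9.9604) = 100*9.9604 - 44 = 952.04
x_1 = 9.9604 - 0.1*952.04 = -85.2436


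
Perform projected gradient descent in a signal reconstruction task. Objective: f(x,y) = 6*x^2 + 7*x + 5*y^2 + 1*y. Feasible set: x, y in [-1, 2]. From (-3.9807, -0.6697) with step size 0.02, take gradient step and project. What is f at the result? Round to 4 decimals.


Step 1: Compute gradient at (-3.9807, -0.6697).
grad_x = 2*6*-3.9807 + 7 = -40.7684
grad_y = 2*5*-0.6697 + 1 = -5.697
Step 2: Gradient step.
x_raw = -3.9807 - 0.02*-40.7684 = -3.1653
y_raw = -0.6697 - 0.02*-5.697 = -0.5558
Step 3: Project onto [-1, 2].
x_proj = clip(-3.1653) = -1.0
y_proj = clip(-0.5558) = -0.5558
Step 4: Evaluate f.
f(-1.0, -0.5558) = -0.0114


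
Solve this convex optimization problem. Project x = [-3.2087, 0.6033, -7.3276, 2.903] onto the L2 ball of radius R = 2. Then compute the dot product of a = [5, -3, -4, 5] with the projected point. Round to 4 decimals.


Step 1: Compute ||x|| (intermediates to 6 decimals).
||x|| = sqrt((-3.2087)^2 + 0.6033^2 + (-7.3276)^2 + 2.903^2) = 8.53117
Step 2: Project.
Since ||x|| > R, scale = R/||x|| = 2/8.53117 = 0.234434, proj(x) = scale * x
proj(x) = [-0.752228, 0.141434, -1.717839, 0.680562]
Step 3: Dot product.
a^T * proj(x) = 5*(-0.752228) - 3*0.141434 - 4*(-1.717839) + 5*0.680562 = 6.0887


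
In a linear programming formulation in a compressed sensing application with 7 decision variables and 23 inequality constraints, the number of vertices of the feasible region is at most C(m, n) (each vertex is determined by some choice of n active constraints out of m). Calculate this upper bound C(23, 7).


Each vertex corresponds to some choice of n active constraints out of m, so the number of vertices is at most C(m, n) = m! / (n!(m-n)!).
m = 23, n = 7
Numerator: 23 * 22 * 21 * 20 * 19 * 18 * 17
Denominator: 7! = 5040
C(23, 7) = 245157


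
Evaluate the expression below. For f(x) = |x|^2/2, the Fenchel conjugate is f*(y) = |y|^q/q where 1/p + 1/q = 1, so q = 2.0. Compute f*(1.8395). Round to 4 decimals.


The conjugate exponent q satisfies 1/p + 1/q = 1.
p = 2, so q = 2/(2 - 1) = 2.0
|y|^q = 1.8395^2.0 = 3.3838
f*(1.8395) = 3.3838 / 2.0 = 1.6919


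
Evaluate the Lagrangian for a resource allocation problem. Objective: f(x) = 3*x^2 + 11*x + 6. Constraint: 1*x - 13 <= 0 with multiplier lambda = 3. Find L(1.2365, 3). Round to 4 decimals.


Step 1: Evaluate f(x).
f(1.2365) = 3*1.2365^2 + 11*1.2365 + 6 = 24.1883
Step 2: Evaluate g(x).
g(1.2365) = 1*1.2365 - 13 = -11.7635
Step 3: Compute Lagrangian.
L = 24.1883 + 3*-11.7635 = -11.1022


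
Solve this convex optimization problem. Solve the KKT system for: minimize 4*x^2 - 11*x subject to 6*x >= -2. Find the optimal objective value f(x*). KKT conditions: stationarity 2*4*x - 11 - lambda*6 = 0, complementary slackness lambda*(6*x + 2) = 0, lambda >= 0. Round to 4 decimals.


Step 1: Try lambda = 0 (constraint inactive).
Stationarity: 2*4*x - 11 = 0
x* = 11/(2*4) = 1.375
Check constraint: 6*1.375 = 8.25 >= -2 -- satisfied.
Step 2: Compute optimal value.
f(x*) = 4*1.375^2 - 11*1.375 = -7.5625


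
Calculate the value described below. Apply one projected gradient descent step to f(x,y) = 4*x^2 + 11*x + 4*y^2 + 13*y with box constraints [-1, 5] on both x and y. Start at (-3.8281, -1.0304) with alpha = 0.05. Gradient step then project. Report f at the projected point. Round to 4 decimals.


Step 1: Compute gradient at (-3.8281, -1.0304).
grad_x = 2*4*-3.8281 + 11 = -19.6248
grad_y = 2*4*-1.0304 + 13 = 4.7568
Step 2: Gradient step.
x_raw = -3.8281 - 0.05*-19.6248 = -2.8469
y_raw = -1.0304 - 0.05*4.7568 = -1.2682
Step 3: Project onto [-1, 5].
x_proj = clip(-2.8469) = -1.0
y_proj = clip(-1.2682) = -1.0
Step 4: Evaluate f.
f(-1.0, -1.0) = -16.0


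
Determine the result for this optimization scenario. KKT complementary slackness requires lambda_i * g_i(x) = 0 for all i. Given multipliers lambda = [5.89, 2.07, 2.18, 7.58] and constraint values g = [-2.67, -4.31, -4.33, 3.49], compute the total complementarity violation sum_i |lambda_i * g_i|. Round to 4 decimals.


KKT complementary slackness check:
lambda_1 * g_1 = 5.89 * -2.67 = -15.7263
lambda_2 * g_2 = 2.07 * -4.31 = -8.9217
lambda_3 * g_3 = 2.18 * -4.33 = -9.4394
lambda_4 * g_4 = 7.58 * 3.49 = 26.4542
Total violation = 15.7263 + 8.9217 + 9.4394 + 26.4542 = 60.5416


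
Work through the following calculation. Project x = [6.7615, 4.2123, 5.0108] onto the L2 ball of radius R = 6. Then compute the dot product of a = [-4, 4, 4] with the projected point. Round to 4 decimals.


Step 1: Compute ||x|| (intermediates to 6 decimals).
||x|| = sqrt(6.7615^2 + 4.2123^2 + 5.0108^2) = 9.411135
Step 2: Project.
Since ||x|| > R, scale = R/||x|| = 6/9.411135 = 0.637543, proj(x) = scale * x
proj(x) = [4.310747, 2.685522, 3.1946]
Step 3: Dot product.
a^T * proj(x) = -4*4.310747 + 4*2.685522 + 4*3.1946 = 6.2775


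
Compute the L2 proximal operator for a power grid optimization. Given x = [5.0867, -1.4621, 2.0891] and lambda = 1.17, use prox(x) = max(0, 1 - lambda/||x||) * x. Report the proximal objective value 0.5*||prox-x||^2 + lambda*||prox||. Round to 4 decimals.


Step 1: Compute ||x||.
||x|| = 5.69
Step 2: Compute scaling factor.
scale = max(0, 1 - 1.17/5.69) = 0.7944
Step 3: prox(x) = [4.0408, -1.1615, 1.6595]
||prox(x)|| = 4.52
Step 4: Proximal objective.
0.5*||prox-x||^2 = 0.6845
lambda*||prox|| = 5.2884
Total = 5.9729


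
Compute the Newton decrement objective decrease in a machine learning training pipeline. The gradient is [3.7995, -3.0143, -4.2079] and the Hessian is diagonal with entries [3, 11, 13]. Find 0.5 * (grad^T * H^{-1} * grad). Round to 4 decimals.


Step 1: H is diagonal, so H^(-1) * g = [1.2665, -0.274, -0.3237].
Step 2: g^T H^(-1) g = sum_i g_i^2 / H_ii
  = (3.7995)^2/3 + (-3.0143)^2/11 + (-4.2079)^2/13
  = 4.8121 + 0.826 + 1.362 = 7.0001
Step 3: Objective decrease = 0.5 * g^T H^(-1) g = 3.5


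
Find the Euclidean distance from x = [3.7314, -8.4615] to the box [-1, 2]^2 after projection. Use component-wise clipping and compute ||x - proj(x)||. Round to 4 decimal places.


Project each component onto [-1, 2].
clip(3.7314) = 2.0, clip(-8.4615) = -1.0
Projection = [2.0, -1.0]
Squared diffs: [2.9977, 55.674]
Distance = sqrt(58.6717) = 7.6597


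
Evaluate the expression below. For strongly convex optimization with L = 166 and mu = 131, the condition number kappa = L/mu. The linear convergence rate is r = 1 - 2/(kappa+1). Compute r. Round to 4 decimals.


Step 1: Compute the condition number.
kappa = L/mu = 166/131 = 1.2672
Step 2: Compute the convergence rate.
r = 1 - 2/(kappa + 1) = 1 - 2*mu/(L + mu) = (L - mu)/(L + mu) = 35/297 = 0.1178


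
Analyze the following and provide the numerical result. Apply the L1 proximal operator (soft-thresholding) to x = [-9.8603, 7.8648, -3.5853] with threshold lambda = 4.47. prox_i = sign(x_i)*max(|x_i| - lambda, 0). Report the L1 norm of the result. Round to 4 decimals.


Soft-thresholding with lambda = 4.47:
prox(-9.8603) = sign(-9.8603)*max(|-9.8603| - 4.47, 0) = -5.3903
prox(7.8648) = sign(7.8648)*max(|7.8648| - 4.47, 0) = 3.3948
prox(-3.5853) = sign(-3.5853)*max(|-3.5853| - 4.47, 0) = 0.0
prox(x) = [-5.3903, 3.3948, 0.0]
||prox(x)||_1 = 5.3903 + 3.3948 + 0.0 = 8.7851


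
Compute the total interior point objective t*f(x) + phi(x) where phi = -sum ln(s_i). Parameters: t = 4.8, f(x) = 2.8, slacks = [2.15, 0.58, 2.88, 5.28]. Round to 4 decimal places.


Step 1: Compute log-barrier.
ln values: [0.7655, -0.5447, 1.0578, 1.6639]
phi = -(0.7655 - 0.5447 + 1.0578 + 1.6639) = -2.9425
Step 2: Compute augmented objective.
t*f(x) = 4.8*2.8 = 13.44
Total = 13.44 - 2.9425 = 10.4975


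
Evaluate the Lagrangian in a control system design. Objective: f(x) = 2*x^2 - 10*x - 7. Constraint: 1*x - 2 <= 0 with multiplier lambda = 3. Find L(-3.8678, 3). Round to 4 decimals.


Step 1: Evaluate f(x).
f(-3.8678) = 2*(-3.8678)^2 - 10*(-3.8678) - 7 = 61.5978
Step 2: Evaluate g(x).
g(-3.8678) = 1*-3.8678 - 2 = -5.8678
Step 3: Compute Lagrangian.
L = 61.5978 + 3*-5.8678 = 43.9944


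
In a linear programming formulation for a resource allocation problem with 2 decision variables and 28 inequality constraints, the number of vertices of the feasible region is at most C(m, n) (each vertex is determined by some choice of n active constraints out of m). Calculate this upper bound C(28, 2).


Each vertex corresponds to some choice of n active constraints out of m, so the number of vertices is at most C(m, n) = m! / (n!(m-n)!).
m = 28, n = 2
Numerator: 28 * 27
Denominator: 2! = 2
C(28, 2) = 378


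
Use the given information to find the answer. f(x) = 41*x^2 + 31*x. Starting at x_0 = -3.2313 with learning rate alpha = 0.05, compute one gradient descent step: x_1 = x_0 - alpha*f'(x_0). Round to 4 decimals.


We compute the gradient at x_0 and apply the update.
f'(x) = 82*x + 31
f'(-3.2313) = 82*-3.2313 + 31 = -233.9666
x_1 = -3.2313 - 0.05*-233.9666 = 8.467


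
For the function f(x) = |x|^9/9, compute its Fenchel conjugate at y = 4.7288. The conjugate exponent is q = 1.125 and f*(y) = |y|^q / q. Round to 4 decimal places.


The conjugate exponent q satisfies 1/p + 1/q = 1.
p = 9, so q = 9/(9 - 1) = 1.125
|y|^q = 4.7288^1.125 = 5.7424
f*(4.7288) = 5.7424 / 1.125 = 5.1044


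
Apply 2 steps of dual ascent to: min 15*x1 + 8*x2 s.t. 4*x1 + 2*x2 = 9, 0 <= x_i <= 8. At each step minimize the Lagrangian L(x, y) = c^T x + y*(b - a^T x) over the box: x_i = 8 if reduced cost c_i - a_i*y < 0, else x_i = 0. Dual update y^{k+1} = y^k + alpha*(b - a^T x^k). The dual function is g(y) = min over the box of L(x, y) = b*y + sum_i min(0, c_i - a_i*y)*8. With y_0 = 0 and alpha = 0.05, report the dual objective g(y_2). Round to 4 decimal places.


Dual ascent for LP: min 15*x1 + 8*x2, 4*x1 + 2*x2 = 9, 0 <= x_i <= 8
Step 1: y^k = 0.0, reduced costs: (15.0, 8.0)
  x^k = (0.0, 0.0), subgradient = b - a^T x = 9.0
  y^{k+1} = 0.0 + 0.05*9.0 = 0.45
Step 2: y^k = 0.45, reduced costs: (13.2, 7.1)
  x^k = (0.0, 0.0), subgradient = b - a^T x = 9.0
  y^{k+1} = 0.45 + 0.05*9.0 = 0.9
Dual objective at y_2 = 0.9: reduced costs (11.4, 6.2), box minimizer x = (0.0, 0.0)
g(y_2) = b*y + (c1 - a1*y)*x1 + (c2 - a2*y)*x2 = 9*0.9 + 11.4*0.0 + 6.2*0.0 = 8.1 + 0.0 + 0.0 = 8.1


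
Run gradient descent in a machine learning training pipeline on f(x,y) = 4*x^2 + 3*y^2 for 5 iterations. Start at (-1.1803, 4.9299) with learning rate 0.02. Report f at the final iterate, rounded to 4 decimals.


Gradient descent on f(x,y) = 4*x^2 + 3*y^2.
Starting point: (-1.1803, 4.9299), alpha = 0.02
Step 1: grad_x = 2*4*-1.1803 = -9.4424, grad_y = 2*3*4.9299 = 29.5794
  x_1 = -1.1803 - 0.02*-9.4424 = -0.9915
  y_1 = 4.9299 - 0.02*29.5794 = 4.3383
Step 2: grad_x = 2*4*-0.9915 = -7.9316, grad_y = 2*3*4.3383 = 26.0299
  x_2 = -0.9915 - 0.02*-7.9316 = -0.8328
  y_2 = 4.3383 - 0.02*26.0299 = 3.8177
Step 3: grad_x = 2*4*-0.8328 = -6.6626, grad_y = 2*3*3.8177 = 22.9063
  x_3 = -0.8328 - 0.02*-6.6626 = -0.6996
  y_3 = 3.8177 - 0.02*22.9063 = 3.3596
Step 4: grad_x = 2*4*-0.6996 = -5.5965, grad_y = 2*3*3.3596 = 20.1575
  x_4 = -0.6996 - 0.02*-5.5965 = -0.5876
  y_4 = 3.3596 - 0.02*20.1575 = 2.9564
Step 5: grad_x = 2*4*-0.5876 = -4.7011, grad_y = 2*3*2.9564 = 17.7386
  x_5 = -0.5876 - 0.02*-4.7011 = -0.4936
  y_5 = 2.9564 - 0.02*17.7386 = 2.6017
f(-0.4936, 2.6017) = 4*(-0.4936)^2 + 3*2.6017^2 = 21.2806


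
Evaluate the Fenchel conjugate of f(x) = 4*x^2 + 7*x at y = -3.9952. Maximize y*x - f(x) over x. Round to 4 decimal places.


f*(y) = sup_x {y*x - a*x^2 - b*x} = sup_x {(y-b)*x - a*x^2}
FOC: (y - b) - 2a*x = 0 => x* = (y - b)/(2a)
x* = (-3.9952 - 7)/(2*4) = -1.3744
f*(-3.9952) = (y-b)^2/(4a) = (-3.9952 - 7)^2/(4*4)
= 120.8944/16 = 7.5559


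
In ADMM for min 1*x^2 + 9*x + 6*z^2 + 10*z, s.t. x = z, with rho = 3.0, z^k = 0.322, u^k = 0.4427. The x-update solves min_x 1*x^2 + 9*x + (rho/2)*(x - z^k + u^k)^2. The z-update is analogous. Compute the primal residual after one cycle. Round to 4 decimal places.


ADMM iteration with rho = 3.0, z^k = 0.322, u^k = 0.4427
Step 1: x-update.
Minimize 1*x^2 + 9*x + (3.0/2)*(x - 0.322 + 0.4427)^2
FOC: (2*1 + 3.0)*x = -9 + 3.0*(0.322 - 0.4427)
x^{k+1} = -1.8724
Step 2: z-update.
Minimize 6*z^2 + 10*z + (3.0/2)*(-1.8724 - z + 0.4427)^2
FOC: (2*6 + 3.0)*z = -10 + 3.0*(-1.8724 + 0.4427)
z^{k+1} = -0.9526
Step 3: u-update.
u^{k+1} = 0.4427 - 1.8724 + 0.9526 = -0.4771
Step 4: Primal residual = |-1.8724 + 0.9526| = 0.9198


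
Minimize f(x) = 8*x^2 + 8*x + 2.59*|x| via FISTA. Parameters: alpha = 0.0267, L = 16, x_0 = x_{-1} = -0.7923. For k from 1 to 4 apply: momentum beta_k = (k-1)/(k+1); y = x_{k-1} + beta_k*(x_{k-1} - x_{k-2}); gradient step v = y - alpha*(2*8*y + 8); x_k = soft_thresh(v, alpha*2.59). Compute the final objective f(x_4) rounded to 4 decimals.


FISTA on f(x) = 8*x^2 + 8*x + 2.59*|x|
L = 16, alpha = 0.0267
Iteration 1: beta = 0.0, y = -0.7923 + 0.0*(-0.7923 + 0.7923) = -0.7923
  grad(y) = -4.6768, v = y - alpha*grad = -0.6674
  prox(v) = soft_thresh(-0.6674, 0.0692) = -0.5983
Iteration 2: beta = 0.3333, y = -0.5983 + 0.3333*(-0.5983 + 0.7923) = -0.5336
  grad(y) = -0.5376, v = y - alpha*grad = -0.5192
  prox(v) = soft_thresh(-0.5192, 0.0692) = -0.4501
Iteration 3: beta = 0.5, y = -0.4501 + 0.5*(-0.4501 + 0.5983) = -0.376
  grad(y) = 1.984, v = y - alpha*grad = -0.429
  prox(v) = soft_thresh(-0.429, 0.0692) = -0.3598
Iteration 4: beta = 0.6, y = -0.3598 + 0.6*(-0.3598 + 0.4501) = -0.3057
  grad(y) = 3.1095, v = y - alpha*grad = -0.3887
  prox(v) = soft_thresh(-0.3887, 0.0692) = -0.3195
f(x_4) = 8*(-0.3195)^2 + 8*(-0.3195) + 2.59*|-0.3195| = -0.9119


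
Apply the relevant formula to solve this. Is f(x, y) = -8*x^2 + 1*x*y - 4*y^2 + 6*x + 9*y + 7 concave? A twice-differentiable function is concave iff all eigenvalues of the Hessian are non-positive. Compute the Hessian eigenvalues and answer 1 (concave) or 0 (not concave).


The Hessian of f(x,y) = -8*x^2 + 1*x*y - 4*y^2 + 6*x + 9*y + 7 is:
H = [[-16, 1], [1, -8]]
Trace = -16 - 8 = -24
Determinant = -16*-8 - (1)^2 = 127
Discriminant = (-24)^2 - 4*127 = 68.0
Eigenvalues: lambda_1 = -16.1231, lambda_2 = -7.8769
The function is concave.

1


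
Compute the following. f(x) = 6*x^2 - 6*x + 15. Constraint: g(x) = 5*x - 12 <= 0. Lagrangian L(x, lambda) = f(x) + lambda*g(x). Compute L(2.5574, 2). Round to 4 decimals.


Step 1: Evaluate f(x).
f(2.5574) = 6*2.5574^2 - 6*2.5574 + 15 = 38.8974
Step 2: Evaluate g(x).
g(2.5574) = 5*2.5574 - 12 = 0.787
Step 3: Compute Lagrangian.
L = 38.8974 + 2*0.787 = 40.4714


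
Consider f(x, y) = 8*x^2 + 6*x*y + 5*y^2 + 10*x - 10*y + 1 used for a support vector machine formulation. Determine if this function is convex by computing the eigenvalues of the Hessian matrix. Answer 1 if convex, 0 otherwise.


The Hessian of f(x,y) = 8*x^2 + 6*x*y + 5*y^2 + 10*x - 10*y + 1 is:
H = [[16, 6], [6, 10]]
Trace = 16 + 10 = 26
Determinant = 16*10 - (6)^2 = 124
Discriminant = (26)^2 - 4*124 = 180.0
Eigenvalues: lambda_1 = 6.2918, lambda_2 = 19.7082
The function is convex.

1


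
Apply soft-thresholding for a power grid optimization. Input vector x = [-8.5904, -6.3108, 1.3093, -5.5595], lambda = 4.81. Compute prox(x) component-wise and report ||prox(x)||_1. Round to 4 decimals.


Soft-thresholding with lambda = 4.81:
prox(-8.5904) = sign(-8.5904)*max(|-8.5904| - 4.81, 0) = -3.7804
prox(-6.3108) = sign(-6.3108)*max(|-6.3108| - 4.81, 0) = -1.5008
prox(1.3093) = sign(1.3093)*max(|1.3093| - 4.81, 0) = 0.0
prox(-5.5595) = sign(-5.5595)*max(|-5.5595| - 4.81, 0) = -0.7495
prox(x) = [-3.7804, -1.5008, 0.0, -0.7495]
||prox(x)||_1 = 3.7804 + 1.5008 + 0.0 + 0.7495 = 6.0307


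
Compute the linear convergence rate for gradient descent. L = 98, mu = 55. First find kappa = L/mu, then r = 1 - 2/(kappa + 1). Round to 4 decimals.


Step 1: Compute the condition number.
kappa = L/mu = 98/55 = 1.7818
Step 2: Compute the convergence rate.
r = 1 - 2/(kappa + 1) = 1 - 2*mu/(L + mu) = (L - mu)/(L + mu) = 43/153 = 0.281


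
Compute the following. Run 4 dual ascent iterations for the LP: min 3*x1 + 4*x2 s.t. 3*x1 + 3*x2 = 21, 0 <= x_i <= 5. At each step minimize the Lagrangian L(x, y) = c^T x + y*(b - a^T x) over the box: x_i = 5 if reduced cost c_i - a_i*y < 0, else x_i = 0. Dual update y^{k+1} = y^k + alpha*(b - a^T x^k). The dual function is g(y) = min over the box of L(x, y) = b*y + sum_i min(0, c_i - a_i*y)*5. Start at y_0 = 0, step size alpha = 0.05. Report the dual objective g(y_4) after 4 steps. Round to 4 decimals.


Dual ascent for LP: min 3*x1 + 4*x2, 3*x1 + 3*x2 = 21, 0 <= x_i <= 5
Step 1: y^k = 0.0, reduced costs: (3.0, 4.0)
  x^k = (0.0, 0.0), subgradient = b - a^T x = 21.0
  y^{k+1} = 0.0 + 0.05*21.0 = 1.05
Step 2: y^k = 1.05, reduced costs: (-0.15, 0.85)
  x^k = (5.0, 0.0), subgradient = b - a^T x = 6.0
  y^{k+1} = 1.05 + 0.05*6.0 = 1.35
Step 3: y^k = 1.35, reduced costs: (-1.05, -0.05)
  x^k = (5.0, 5.0), subgradient = b - a^T x = -9.0
  y^{k+1} = 1.35 + 0.05*-9.0 = 0.9
Step 4: y^k = 0.9, reduced costs: (0.3, 1.3)
  x^k = (0.0, 0.0), subgradient = b - a^T x = 21.0
  y^{k+1} = 0.9 + 0.05*21.0 = 1.95
Dual objective at y_4 = 1.95: reduced costs (-2.85, -1.85), box minimizer x = (5.0, 5.0)
g(y_4) = b*y + (c1 - a1*y)*x1 + (c2 - a2*y)*x2 = 21*1.95 + (-2.85)*5.0 + (-1.85)*5.0 = 40.95 - 14.25 - 9.25 = 17.45


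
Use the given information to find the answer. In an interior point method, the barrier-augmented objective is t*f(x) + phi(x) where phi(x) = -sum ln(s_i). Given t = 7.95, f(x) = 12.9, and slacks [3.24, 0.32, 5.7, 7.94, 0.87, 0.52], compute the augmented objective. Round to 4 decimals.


Step 1: Compute log-barrier.
ln values: [1.1756, -1.1394, 1.7405, 2.0719, -0.1393, -0.6539]
phi = -(1.1756 - 1.1394 + 1.7405 + 2.0719 - 0.1393 - 0.6539) = -3.0553
Step 2: Compute augmented objective.
t*f(x) = 7.95*12.9 = 102.555
Total = 102.555 - 3.0553 = 99.4997


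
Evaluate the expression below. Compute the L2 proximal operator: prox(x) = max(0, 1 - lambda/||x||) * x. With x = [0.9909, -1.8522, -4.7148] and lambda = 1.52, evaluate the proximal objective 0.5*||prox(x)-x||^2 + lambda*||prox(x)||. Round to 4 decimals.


Step 1: Compute ||x||.
||x|| = 5.1616
Step 2: Compute scaling factor.
scale = max(0, 1 - 1.52/5.1616) = 0.7055
Step 3: prox(x) = [0.6991, -1.3068, -3.3264]
||prox(x)|| = 3.6416
Step 4: Proximal objective.
0.5*||prox-x||^2 = 1.1552
lambda*||prox|| = 5.5352
Total = 6.6904


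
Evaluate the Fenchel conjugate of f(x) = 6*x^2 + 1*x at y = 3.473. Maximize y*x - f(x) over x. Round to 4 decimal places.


f*(y) = sup_x {y*x - a*x^2 - b*x} = sup_x {(y-b)*x - a*x^2}
FOC: (y - b) - 2a*x = 0 => x* = (y - b)/(2a)
x* = (3.473 - 1)/(2*6) = 0.2061
f*(3.473) = (y-b)^2/(4a) = (3.473 - 1)^2/(4*6)
= 6.1157/24 = 0.2548


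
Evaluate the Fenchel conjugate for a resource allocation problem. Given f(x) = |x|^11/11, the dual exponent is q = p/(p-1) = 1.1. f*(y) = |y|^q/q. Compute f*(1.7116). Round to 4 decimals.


The conjugate exponent q satisfies 1/p + 1/q = 1.
p = 11, so q = 11/(11 - 1) = 1.1
|y|^q = 1.7116^1.1 = 1.8061
f*(1.7116) = 1.8061 / 1.1 = 1.6419


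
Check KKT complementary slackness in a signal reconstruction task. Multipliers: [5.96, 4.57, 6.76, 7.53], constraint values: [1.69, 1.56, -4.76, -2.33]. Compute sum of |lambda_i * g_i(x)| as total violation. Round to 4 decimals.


KKT complementary slackness check:
lambda_1 * g_1 = 5.96 * 1.69 = 10.0724
lambda_2 * g_2 = 4.57 * 1.56 = 7.1292
lambda_3 * g_3 = 6.76 * -4.76 = -32.1776
lambda_4 * g_4 = 7.53 * -2.33 = -17.5449
Total violation = 10.0724 + 7.1292 + 32.1776 + 17.5449 = 66.9241


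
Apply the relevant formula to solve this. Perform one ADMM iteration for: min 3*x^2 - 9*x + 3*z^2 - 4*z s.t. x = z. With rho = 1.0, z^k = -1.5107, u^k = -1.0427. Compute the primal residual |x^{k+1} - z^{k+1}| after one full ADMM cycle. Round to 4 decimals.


ADMM iteration with rho = 1.0, z^k = -1.5107, u^k = -1.0427
Step 1: x-update.
Minimize 3*x^2 - 9*x + (1.0/2)*(x + 1.5107 - 1.0427)^2
FOC: (2*3 + 1.0)*x = 9 + 1.0*(-1.5107 + 1.0427)
x^{k+1} = 1.2189
Step 2: z-update.
Minimize 3*z^2 - 4*z + (1.0/2)*(1.2189 - z - 1.0427)^2
FOC: (2*3 + 1.0)*z = 4 + 1.0*(1.2189 - 1.0427)
z^{k+1} = 0.5966
Step 3: u-update.
u^{k+1} = -1.0427 + 1.2189 - 0.5966 = -0.4204
Step 4: Primal residual = |1.2189 - 0.5966| = 0.6223


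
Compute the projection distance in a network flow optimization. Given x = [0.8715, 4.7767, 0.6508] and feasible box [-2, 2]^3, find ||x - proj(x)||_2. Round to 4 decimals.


Project each component onto [-2, 2].
clip(0.8715) = 0.8715, clip(4.7767) = 2.0, clip(0.6508) = 0.6508
Projection = [0.8715, 2.0, 0.6508]
Squared diffs: [0.0, 7.7101, 0.0]
Distance = sqrt(7.7101) = 2.7767


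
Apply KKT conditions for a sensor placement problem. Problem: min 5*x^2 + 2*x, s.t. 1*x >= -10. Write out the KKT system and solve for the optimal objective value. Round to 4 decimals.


Step 1: Try lambda = 0 (constraint inactive).
Stationarity: 2*5*x + 2 = 0
x* = -2/(2*5) = -0.2
Check constraint: 1*-0.2 = -0.2 >= -10 -- satisfied.
Step 2: Compute optimal value.
f(x*) = 5*(-0.2)^2 + 2*(-0.2) = -0.2


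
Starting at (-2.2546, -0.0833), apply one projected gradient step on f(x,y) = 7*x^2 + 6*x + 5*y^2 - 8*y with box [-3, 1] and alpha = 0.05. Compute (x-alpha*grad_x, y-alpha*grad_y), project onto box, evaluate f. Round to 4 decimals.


Step 1: Compute gradient at (-2.2546, -0.0833).
grad_x = 2*7*-2.2546 + 6 = -25.5644
grad_y = 2*5*-0.0833 - 8 = -8.833
Step 2: Gradient step.
x_raw = -2.2546 - 0.05*-25.5644 = -0.9764
y_raw = -0.0833 - 0.05*-8.833 = 0.3584
Step 3: Project onto [-3, 1].
x_proj = clip(-0.9764) = -0.9764
y_proj = clip(0.3584) = 0.3584
Step 4: Evaluate f.
f(-0.9764, 0.3584) = -1.4098
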